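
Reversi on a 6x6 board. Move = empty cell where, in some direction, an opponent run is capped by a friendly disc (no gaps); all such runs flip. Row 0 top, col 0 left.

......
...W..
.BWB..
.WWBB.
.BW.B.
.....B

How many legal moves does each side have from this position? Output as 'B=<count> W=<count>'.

-- B to move --
(0,2): no bracket -> illegal
(0,3): flips 1 -> legal
(0,4): no bracket -> illegal
(1,1): flips 1 -> legal
(1,2): no bracket -> illegal
(1,4): no bracket -> illegal
(2,0): no bracket -> illegal
(2,4): no bracket -> illegal
(3,0): flips 2 -> legal
(4,0): no bracket -> illegal
(4,3): flips 2 -> legal
(5,1): flips 1 -> legal
(5,2): no bracket -> illegal
(5,3): no bracket -> illegal
B mobility = 5
-- W to move --
(1,0): flips 1 -> legal
(1,1): flips 1 -> legal
(1,2): no bracket -> illegal
(1,4): flips 1 -> legal
(2,0): flips 1 -> legal
(2,4): flips 2 -> legal
(2,5): no bracket -> illegal
(3,0): no bracket -> illegal
(3,5): flips 2 -> legal
(4,0): flips 1 -> legal
(4,3): flips 2 -> legal
(4,5): no bracket -> illegal
(5,0): flips 1 -> legal
(5,1): flips 1 -> legal
(5,2): no bracket -> illegal
(5,3): no bracket -> illegal
(5,4): no bracket -> illegal
W mobility = 10

Answer: B=5 W=10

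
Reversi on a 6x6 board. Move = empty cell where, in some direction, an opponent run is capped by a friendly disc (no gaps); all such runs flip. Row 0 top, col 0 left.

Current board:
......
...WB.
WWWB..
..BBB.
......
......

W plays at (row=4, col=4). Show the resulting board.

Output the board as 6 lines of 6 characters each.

Place W at (4,4); scan 8 dirs for brackets.
Dir NW: opp run (3,3) capped by W -> flip
Dir N: opp run (3,4), next='.' -> no flip
Dir NE: first cell '.' (not opp) -> no flip
Dir W: first cell '.' (not opp) -> no flip
Dir E: first cell '.' (not opp) -> no flip
Dir SW: first cell '.' (not opp) -> no flip
Dir S: first cell '.' (not opp) -> no flip
Dir SE: first cell '.' (not opp) -> no flip
All flips: (3,3)

Answer: ......
...WB.
WWWB..
..BWB.
....W.
......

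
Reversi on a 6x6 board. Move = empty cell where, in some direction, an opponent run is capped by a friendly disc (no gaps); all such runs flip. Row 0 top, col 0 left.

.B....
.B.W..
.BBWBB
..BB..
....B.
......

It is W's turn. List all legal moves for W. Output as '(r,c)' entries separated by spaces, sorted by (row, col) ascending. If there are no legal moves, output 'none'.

Answer: (2,0) (3,1) (3,5) (4,1) (4,3)

Derivation:
(0,0): no bracket -> illegal
(0,2): no bracket -> illegal
(1,0): no bracket -> illegal
(1,2): no bracket -> illegal
(1,4): no bracket -> illegal
(1,5): no bracket -> illegal
(2,0): flips 2 -> legal
(3,0): no bracket -> illegal
(3,1): flips 1 -> legal
(3,4): no bracket -> illegal
(3,5): flips 1 -> legal
(4,1): flips 1 -> legal
(4,2): no bracket -> illegal
(4,3): flips 1 -> legal
(4,5): no bracket -> illegal
(5,3): no bracket -> illegal
(5,4): no bracket -> illegal
(5,5): no bracket -> illegal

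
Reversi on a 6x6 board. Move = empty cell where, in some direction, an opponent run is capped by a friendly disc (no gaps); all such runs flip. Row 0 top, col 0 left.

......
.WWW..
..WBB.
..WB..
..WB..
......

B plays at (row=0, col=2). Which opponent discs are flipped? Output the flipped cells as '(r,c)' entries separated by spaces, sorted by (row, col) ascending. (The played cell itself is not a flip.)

Answer: (1,3)

Derivation:
Dir NW: edge -> no flip
Dir N: edge -> no flip
Dir NE: edge -> no flip
Dir W: first cell '.' (not opp) -> no flip
Dir E: first cell '.' (not opp) -> no flip
Dir SW: opp run (1,1), next='.' -> no flip
Dir S: opp run (1,2) (2,2) (3,2) (4,2), next='.' -> no flip
Dir SE: opp run (1,3) capped by B -> flip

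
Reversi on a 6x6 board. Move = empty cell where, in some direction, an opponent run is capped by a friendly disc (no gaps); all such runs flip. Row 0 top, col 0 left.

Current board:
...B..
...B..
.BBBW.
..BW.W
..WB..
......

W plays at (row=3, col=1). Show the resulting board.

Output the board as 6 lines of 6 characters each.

Answer: ...B..
...B..
.BBBW.
.WWW.W
..WB..
......

Derivation:
Place W at (3,1); scan 8 dirs for brackets.
Dir NW: first cell '.' (not opp) -> no flip
Dir N: opp run (2,1), next='.' -> no flip
Dir NE: opp run (2,2) (1,3), next='.' -> no flip
Dir W: first cell '.' (not opp) -> no flip
Dir E: opp run (3,2) capped by W -> flip
Dir SW: first cell '.' (not opp) -> no flip
Dir S: first cell '.' (not opp) -> no flip
Dir SE: first cell 'W' (not opp) -> no flip
All flips: (3,2)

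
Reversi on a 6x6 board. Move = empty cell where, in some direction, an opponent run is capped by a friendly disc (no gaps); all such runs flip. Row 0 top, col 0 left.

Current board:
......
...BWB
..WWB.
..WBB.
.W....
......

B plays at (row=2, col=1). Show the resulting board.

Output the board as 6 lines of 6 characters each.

Answer: ......
...BWB
.BBBB.
..WBB.
.W....
......

Derivation:
Place B at (2,1); scan 8 dirs for brackets.
Dir NW: first cell '.' (not opp) -> no flip
Dir N: first cell '.' (not opp) -> no flip
Dir NE: first cell '.' (not opp) -> no flip
Dir W: first cell '.' (not opp) -> no flip
Dir E: opp run (2,2) (2,3) capped by B -> flip
Dir SW: first cell '.' (not opp) -> no flip
Dir S: first cell '.' (not opp) -> no flip
Dir SE: opp run (3,2), next='.' -> no flip
All flips: (2,2) (2,3)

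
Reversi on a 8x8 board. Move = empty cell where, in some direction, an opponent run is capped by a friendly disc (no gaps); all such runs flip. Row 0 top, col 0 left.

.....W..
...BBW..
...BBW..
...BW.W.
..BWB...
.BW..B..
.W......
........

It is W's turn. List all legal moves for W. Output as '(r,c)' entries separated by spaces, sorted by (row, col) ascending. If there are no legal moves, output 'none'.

Answer: (0,3) (0,4) (1,2) (2,2) (3,2) (4,1) (4,5) (5,0) (5,4) (6,0)

Derivation:
(0,2): no bracket -> illegal
(0,3): flips 4 -> legal
(0,4): flips 2 -> legal
(1,2): flips 3 -> legal
(2,2): flips 2 -> legal
(3,1): no bracket -> illegal
(3,2): flips 4 -> legal
(3,5): no bracket -> illegal
(4,0): no bracket -> illegal
(4,1): flips 2 -> legal
(4,5): flips 1 -> legal
(4,6): no bracket -> illegal
(5,0): flips 1 -> legal
(5,3): no bracket -> illegal
(5,4): flips 1 -> legal
(5,6): no bracket -> illegal
(6,0): flips 4 -> legal
(6,2): no bracket -> illegal
(6,4): no bracket -> illegal
(6,5): no bracket -> illegal
(6,6): no bracket -> illegal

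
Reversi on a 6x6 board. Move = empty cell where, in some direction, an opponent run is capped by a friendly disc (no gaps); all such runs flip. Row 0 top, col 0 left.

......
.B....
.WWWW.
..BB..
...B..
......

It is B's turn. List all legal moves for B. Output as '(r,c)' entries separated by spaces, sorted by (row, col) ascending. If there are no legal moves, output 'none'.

(1,0): flips 1 -> legal
(1,2): flips 1 -> legal
(1,3): flips 1 -> legal
(1,4): flips 1 -> legal
(1,5): flips 1 -> legal
(2,0): no bracket -> illegal
(2,5): no bracket -> illegal
(3,0): no bracket -> illegal
(3,1): flips 1 -> legal
(3,4): no bracket -> illegal
(3,5): no bracket -> illegal

Answer: (1,0) (1,2) (1,3) (1,4) (1,5) (3,1)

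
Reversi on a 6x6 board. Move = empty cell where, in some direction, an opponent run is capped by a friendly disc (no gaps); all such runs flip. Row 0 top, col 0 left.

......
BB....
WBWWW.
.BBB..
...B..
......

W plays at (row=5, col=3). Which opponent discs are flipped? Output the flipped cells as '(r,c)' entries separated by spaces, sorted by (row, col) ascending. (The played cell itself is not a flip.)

Dir NW: first cell '.' (not opp) -> no flip
Dir N: opp run (4,3) (3,3) capped by W -> flip
Dir NE: first cell '.' (not opp) -> no flip
Dir W: first cell '.' (not opp) -> no flip
Dir E: first cell '.' (not opp) -> no flip
Dir SW: edge -> no flip
Dir S: edge -> no flip
Dir SE: edge -> no flip

Answer: (3,3) (4,3)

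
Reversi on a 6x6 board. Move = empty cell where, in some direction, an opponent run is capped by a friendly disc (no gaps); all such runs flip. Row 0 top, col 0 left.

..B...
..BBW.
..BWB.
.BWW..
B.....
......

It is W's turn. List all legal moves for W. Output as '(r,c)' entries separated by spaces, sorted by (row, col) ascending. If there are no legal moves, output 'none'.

(0,1): flips 1 -> legal
(0,3): flips 1 -> legal
(0,4): no bracket -> illegal
(1,1): flips 3 -> legal
(1,5): flips 1 -> legal
(2,0): no bracket -> illegal
(2,1): flips 1 -> legal
(2,5): flips 1 -> legal
(3,0): flips 1 -> legal
(3,4): flips 1 -> legal
(3,5): no bracket -> illegal
(4,1): no bracket -> illegal
(4,2): no bracket -> illegal
(5,0): no bracket -> illegal
(5,1): no bracket -> illegal

Answer: (0,1) (0,3) (1,1) (1,5) (2,1) (2,5) (3,0) (3,4)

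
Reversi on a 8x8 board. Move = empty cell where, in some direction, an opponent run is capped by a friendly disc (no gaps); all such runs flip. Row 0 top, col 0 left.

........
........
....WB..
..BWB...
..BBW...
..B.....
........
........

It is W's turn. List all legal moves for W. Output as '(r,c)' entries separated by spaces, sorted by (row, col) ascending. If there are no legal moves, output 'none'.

Answer: (2,6) (3,1) (3,5) (4,1) (5,1) (5,3)

Derivation:
(1,4): no bracket -> illegal
(1,5): no bracket -> illegal
(1,6): no bracket -> illegal
(2,1): no bracket -> illegal
(2,2): no bracket -> illegal
(2,3): no bracket -> illegal
(2,6): flips 1 -> legal
(3,1): flips 1 -> legal
(3,5): flips 1 -> legal
(3,6): no bracket -> illegal
(4,1): flips 2 -> legal
(4,5): no bracket -> illegal
(5,1): flips 1 -> legal
(5,3): flips 1 -> legal
(5,4): no bracket -> illegal
(6,1): no bracket -> illegal
(6,2): no bracket -> illegal
(6,3): no bracket -> illegal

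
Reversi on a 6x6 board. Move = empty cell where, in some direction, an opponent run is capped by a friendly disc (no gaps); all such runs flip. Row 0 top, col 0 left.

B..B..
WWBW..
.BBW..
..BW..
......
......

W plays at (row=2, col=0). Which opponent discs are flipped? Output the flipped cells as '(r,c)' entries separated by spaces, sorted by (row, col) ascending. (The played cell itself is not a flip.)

Answer: (2,1) (2,2)

Derivation:
Dir NW: edge -> no flip
Dir N: first cell 'W' (not opp) -> no flip
Dir NE: first cell 'W' (not opp) -> no flip
Dir W: edge -> no flip
Dir E: opp run (2,1) (2,2) capped by W -> flip
Dir SW: edge -> no flip
Dir S: first cell '.' (not opp) -> no flip
Dir SE: first cell '.' (not opp) -> no flip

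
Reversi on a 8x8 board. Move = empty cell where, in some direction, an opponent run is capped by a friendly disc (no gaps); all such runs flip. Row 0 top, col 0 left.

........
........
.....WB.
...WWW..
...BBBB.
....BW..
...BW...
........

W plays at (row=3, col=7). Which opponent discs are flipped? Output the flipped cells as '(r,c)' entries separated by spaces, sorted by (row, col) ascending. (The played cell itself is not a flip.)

Answer: (4,6)

Derivation:
Dir NW: opp run (2,6), next='.' -> no flip
Dir N: first cell '.' (not opp) -> no flip
Dir NE: edge -> no flip
Dir W: first cell '.' (not opp) -> no flip
Dir E: edge -> no flip
Dir SW: opp run (4,6) capped by W -> flip
Dir S: first cell '.' (not opp) -> no flip
Dir SE: edge -> no flip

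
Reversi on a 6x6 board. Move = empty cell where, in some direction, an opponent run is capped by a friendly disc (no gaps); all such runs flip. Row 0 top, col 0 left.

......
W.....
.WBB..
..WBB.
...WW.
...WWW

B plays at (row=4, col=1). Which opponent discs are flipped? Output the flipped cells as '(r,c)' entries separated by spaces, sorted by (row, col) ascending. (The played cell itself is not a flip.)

Answer: (3,2)

Derivation:
Dir NW: first cell '.' (not opp) -> no flip
Dir N: first cell '.' (not opp) -> no flip
Dir NE: opp run (3,2) capped by B -> flip
Dir W: first cell '.' (not opp) -> no flip
Dir E: first cell '.' (not opp) -> no flip
Dir SW: first cell '.' (not opp) -> no flip
Dir S: first cell '.' (not opp) -> no flip
Dir SE: first cell '.' (not opp) -> no flip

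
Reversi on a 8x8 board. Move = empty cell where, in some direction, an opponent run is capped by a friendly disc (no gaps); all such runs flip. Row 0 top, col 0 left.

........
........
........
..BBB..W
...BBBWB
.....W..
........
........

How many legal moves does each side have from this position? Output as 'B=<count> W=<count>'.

Answer: B=3 W=4

Derivation:
-- B to move --
(2,6): no bracket -> illegal
(2,7): flips 1 -> legal
(3,5): no bracket -> illegal
(3,6): no bracket -> illegal
(5,4): no bracket -> illegal
(5,6): no bracket -> illegal
(5,7): no bracket -> illegal
(6,4): no bracket -> illegal
(6,5): flips 1 -> legal
(6,6): flips 1 -> legal
B mobility = 3
-- W to move --
(2,1): no bracket -> illegal
(2,2): flips 2 -> legal
(2,3): no bracket -> illegal
(2,4): no bracket -> illegal
(2,5): no bracket -> illegal
(3,1): no bracket -> illegal
(3,5): flips 1 -> legal
(3,6): no bracket -> illegal
(4,1): no bracket -> illegal
(4,2): flips 3 -> legal
(5,2): no bracket -> illegal
(5,3): no bracket -> illegal
(5,4): no bracket -> illegal
(5,6): no bracket -> illegal
(5,7): flips 1 -> legal
W mobility = 4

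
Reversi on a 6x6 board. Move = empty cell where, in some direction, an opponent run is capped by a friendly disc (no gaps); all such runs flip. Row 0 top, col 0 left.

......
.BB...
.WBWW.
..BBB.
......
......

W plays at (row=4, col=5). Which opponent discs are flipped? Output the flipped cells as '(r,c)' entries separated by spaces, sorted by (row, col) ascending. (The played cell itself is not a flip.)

Dir NW: opp run (3,4) capped by W -> flip
Dir N: first cell '.' (not opp) -> no flip
Dir NE: edge -> no flip
Dir W: first cell '.' (not opp) -> no flip
Dir E: edge -> no flip
Dir SW: first cell '.' (not opp) -> no flip
Dir S: first cell '.' (not opp) -> no flip
Dir SE: edge -> no flip

Answer: (3,4)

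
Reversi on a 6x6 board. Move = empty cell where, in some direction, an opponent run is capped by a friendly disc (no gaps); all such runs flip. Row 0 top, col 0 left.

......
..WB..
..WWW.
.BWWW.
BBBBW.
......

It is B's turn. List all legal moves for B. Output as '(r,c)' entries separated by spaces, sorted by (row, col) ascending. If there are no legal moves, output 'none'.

(0,1): no bracket -> illegal
(0,2): flips 3 -> legal
(0,3): no bracket -> illegal
(1,1): flips 1 -> legal
(1,4): flips 2 -> legal
(1,5): flips 2 -> legal
(2,1): flips 1 -> legal
(2,5): flips 1 -> legal
(3,5): flips 4 -> legal
(4,5): flips 1 -> legal
(5,3): no bracket -> illegal
(5,4): no bracket -> illegal
(5,5): no bracket -> illegal

Answer: (0,2) (1,1) (1,4) (1,5) (2,1) (2,5) (3,5) (4,5)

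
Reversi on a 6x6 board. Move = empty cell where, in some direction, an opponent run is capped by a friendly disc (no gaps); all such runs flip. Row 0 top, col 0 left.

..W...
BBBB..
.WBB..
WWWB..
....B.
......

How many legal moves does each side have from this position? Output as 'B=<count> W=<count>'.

-- B to move --
(0,1): no bracket -> illegal
(0,3): no bracket -> illegal
(2,0): flips 1 -> legal
(4,0): flips 1 -> legal
(4,1): flips 3 -> legal
(4,2): flips 1 -> legal
(4,3): flips 2 -> legal
B mobility = 5
-- W to move --
(0,0): no bracket -> illegal
(0,1): flips 1 -> legal
(0,3): flips 1 -> legal
(0,4): flips 2 -> legal
(1,4): flips 1 -> legal
(2,0): flips 1 -> legal
(2,4): flips 3 -> legal
(3,4): flips 1 -> legal
(3,5): no bracket -> illegal
(4,2): no bracket -> illegal
(4,3): no bracket -> illegal
(4,5): no bracket -> illegal
(5,3): no bracket -> illegal
(5,4): no bracket -> illegal
(5,5): no bracket -> illegal
W mobility = 7

Answer: B=5 W=7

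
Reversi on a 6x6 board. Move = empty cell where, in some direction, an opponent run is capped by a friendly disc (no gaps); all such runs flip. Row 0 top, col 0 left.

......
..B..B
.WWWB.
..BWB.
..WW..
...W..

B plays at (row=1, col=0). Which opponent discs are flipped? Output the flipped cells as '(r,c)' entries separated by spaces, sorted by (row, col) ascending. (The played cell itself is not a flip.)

Answer: (2,1)

Derivation:
Dir NW: edge -> no flip
Dir N: first cell '.' (not opp) -> no flip
Dir NE: first cell '.' (not opp) -> no flip
Dir W: edge -> no flip
Dir E: first cell '.' (not opp) -> no flip
Dir SW: edge -> no flip
Dir S: first cell '.' (not opp) -> no flip
Dir SE: opp run (2,1) capped by B -> flip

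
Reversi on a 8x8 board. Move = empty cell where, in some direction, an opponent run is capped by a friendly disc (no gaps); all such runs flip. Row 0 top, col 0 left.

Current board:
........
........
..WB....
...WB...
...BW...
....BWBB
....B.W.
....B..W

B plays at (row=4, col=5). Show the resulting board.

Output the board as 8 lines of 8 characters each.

Place B at (4,5); scan 8 dirs for brackets.
Dir NW: first cell 'B' (not opp) -> no flip
Dir N: first cell '.' (not opp) -> no flip
Dir NE: first cell '.' (not opp) -> no flip
Dir W: opp run (4,4) capped by B -> flip
Dir E: first cell '.' (not opp) -> no flip
Dir SW: first cell 'B' (not opp) -> no flip
Dir S: opp run (5,5), next='.' -> no flip
Dir SE: first cell 'B' (not opp) -> no flip
All flips: (4,4)

Answer: ........
........
..WB....
...WB...
...BBB..
....BWBB
....B.W.
....B..W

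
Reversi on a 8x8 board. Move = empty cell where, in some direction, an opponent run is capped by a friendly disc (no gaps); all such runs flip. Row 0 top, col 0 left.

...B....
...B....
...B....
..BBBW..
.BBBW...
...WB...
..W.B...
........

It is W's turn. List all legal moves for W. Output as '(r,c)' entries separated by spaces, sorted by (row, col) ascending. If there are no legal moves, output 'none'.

Answer: (2,2) (2,4) (3,1) (4,0) (5,5) (7,4) (7,5)

Derivation:
(0,2): no bracket -> illegal
(0,4): no bracket -> illegal
(1,2): no bracket -> illegal
(1,4): no bracket -> illegal
(2,1): no bracket -> illegal
(2,2): flips 1 -> legal
(2,4): flips 1 -> legal
(2,5): no bracket -> illegal
(3,0): no bracket -> illegal
(3,1): flips 4 -> legal
(4,0): flips 3 -> legal
(4,5): no bracket -> illegal
(5,0): no bracket -> illegal
(5,1): no bracket -> illegal
(5,2): no bracket -> illegal
(5,5): flips 1 -> legal
(6,3): no bracket -> illegal
(6,5): no bracket -> illegal
(7,3): no bracket -> illegal
(7,4): flips 2 -> legal
(7,5): flips 1 -> legal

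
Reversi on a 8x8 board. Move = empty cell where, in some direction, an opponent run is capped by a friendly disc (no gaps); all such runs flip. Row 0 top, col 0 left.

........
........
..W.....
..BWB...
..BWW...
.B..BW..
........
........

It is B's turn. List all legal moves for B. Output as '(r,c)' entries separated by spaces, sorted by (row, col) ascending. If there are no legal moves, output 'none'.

(1,1): no bracket -> illegal
(1,2): flips 1 -> legal
(1,3): no bracket -> illegal
(2,1): no bracket -> illegal
(2,3): no bracket -> illegal
(2,4): flips 1 -> legal
(3,1): no bracket -> illegal
(3,5): no bracket -> illegal
(4,5): flips 2 -> legal
(4,6): no bracket -> illegal
(5,2): flips 1 -> legal
(5,3): no bracket -> illegal
(5,6): flips 1 -> legal
(6,4): no bracket -> illegal
(6,5): no bracket -> illegal
(6,6): no bracket -> illegal

Answer: (1,2) (2,4) (4,5) (5,2) (5,6)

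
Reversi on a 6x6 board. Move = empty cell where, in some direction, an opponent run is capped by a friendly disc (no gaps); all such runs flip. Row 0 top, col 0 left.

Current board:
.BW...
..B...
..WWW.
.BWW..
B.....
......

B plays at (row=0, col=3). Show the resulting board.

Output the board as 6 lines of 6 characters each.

Answer: .BBB..
..B...
..WWW.
.BWW..
B.....
......

Derivation:
Place B at (0,3); scan 8 dirs for brackets.
Dir NW: edge -> no flip
Dir N: edge -> no flip
Dir NE: edge -> no flip
Dir W: opp run (0,2) capped by B -> flip
Dir E: first cell '.' (not opp) -> no flip
Dir SW: first cell 'B' (not opp) -> no flip
Dir S: first cell '.' (not opp) -> no flip
Dir SE: first cell '.' (not opp) -> no flip
All flips: (0,2)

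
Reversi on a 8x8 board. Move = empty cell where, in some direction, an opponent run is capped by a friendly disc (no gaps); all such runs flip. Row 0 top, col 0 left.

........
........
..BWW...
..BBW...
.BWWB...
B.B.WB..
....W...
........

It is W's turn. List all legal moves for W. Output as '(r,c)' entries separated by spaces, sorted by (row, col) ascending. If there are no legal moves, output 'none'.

Answer: (1,2) (2,1) (3,1) (4,0) (4,5) (4,6) (5,6) (6,1) (6,2)

Derivation:
(1,1): no bracket -> illegal
(1,2): flips 2 -> legal
(1,3): no bracket -> illegal
(2,1): flips 2 -> legal
(3,0): no bracket -> illegal
(3,1): flips 2 -> legal
(3,5): no bracket -> illegal
(4,0): flips 1 -> legal
(4,5): flips 1 -> legal
(4,6): flips 1 -> legal
(5,1): no bracket -> illegal
(5,3): no bracket -> illegal
(5,6): flips 1 -> legal
(6,0): no bracket -> illegal
(6,1): flips 1 -> legal
(6,2): flips 1 -> legal
(6,3): no bracket -> illegal
(6,5): no bracket -> illegal
(6,6): no bracket -> illegal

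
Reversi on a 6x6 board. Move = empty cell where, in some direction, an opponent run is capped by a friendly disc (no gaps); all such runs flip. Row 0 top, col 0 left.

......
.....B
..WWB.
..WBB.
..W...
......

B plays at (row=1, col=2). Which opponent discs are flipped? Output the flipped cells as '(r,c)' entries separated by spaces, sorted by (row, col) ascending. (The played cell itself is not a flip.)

Answer: (2,3)

Derivation:
Dir NW: first cell '.' (not opp) -> no flip
Dir N: first cell '.' (not opp) -> no flip
Dir NE: first cell '.' (not opp) -> no flip
Dir W: first cell '.' (not opp) -> no flip
Dir E: first cell '.' (not opp) -> no flip
Dir SW: first cell '.' (not opp) -> no flip
Dir S: opp run (2,2) (3,2) (4,2), next='.' -> no flip
Dir SE: opp run (2,3) capped by B -> flip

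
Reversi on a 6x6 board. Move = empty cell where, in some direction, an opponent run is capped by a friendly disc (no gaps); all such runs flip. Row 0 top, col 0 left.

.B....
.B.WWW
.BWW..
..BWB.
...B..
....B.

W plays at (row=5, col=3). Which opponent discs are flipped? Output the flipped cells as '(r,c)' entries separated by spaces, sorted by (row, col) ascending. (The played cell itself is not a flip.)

Dir NW: first cell '.' (not opp) -> no flip
Dir N: opp run (4,3) capped by W -> flip
Dir NE: first cell '.' (not opp) -> no flip
Dir W: first cell '.' (not opp) -> no flip
Dir E: opp run (5,4), next='.' -> no flip
Dir SW: edge -> no flip
Dir S: edge -> no flip
Dir SE: edge -> no flip

Answer: (4,3)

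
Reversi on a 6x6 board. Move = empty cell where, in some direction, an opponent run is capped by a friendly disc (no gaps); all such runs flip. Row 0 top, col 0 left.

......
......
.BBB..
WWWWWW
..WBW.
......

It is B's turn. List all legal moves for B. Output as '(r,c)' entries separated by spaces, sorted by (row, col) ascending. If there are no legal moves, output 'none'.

(2,0): no bracket -> illegal
(2,4): no bracket -> illegal
(2,5): flips 1 -> legal
(4,0): flips 1 -> legal
(4,1): flips 3 -> legal
(4,5): flips 2 -> legal
(5,1): no bracket -> illegal
(5,2): flips 2 -> legal
(5,3): no bracket -> illegal
(5,4): no bracket -> illegal
(5,5): flips 2 -> legal

Answer: (2,5) (4,0) (4,1) (4,5) (5,2) (5,5)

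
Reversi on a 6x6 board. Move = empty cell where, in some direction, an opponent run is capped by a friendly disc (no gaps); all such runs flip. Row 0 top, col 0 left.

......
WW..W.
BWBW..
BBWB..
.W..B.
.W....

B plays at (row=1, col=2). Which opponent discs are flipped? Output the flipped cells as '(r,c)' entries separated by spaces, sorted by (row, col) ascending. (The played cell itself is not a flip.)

Answer: (2,1)

Derivation:
Dir NW: first cell '.' (not opp) -> no flip
Dir N: first cell '.' (not opp) -> no flip
Dir NE: first cell '.' (not opp) -> no flip
Dir W: opp run (1,1) (1,0), next=edge -> no flip
Dir E: first cell '.' (not opp) -> no flip
Dir SW: opp run (2,1) capped by B -> flip
Dir S: first cell 'B' (not opp) -> no flip
Dir SE: opp run (2,3), next='.' -> no flip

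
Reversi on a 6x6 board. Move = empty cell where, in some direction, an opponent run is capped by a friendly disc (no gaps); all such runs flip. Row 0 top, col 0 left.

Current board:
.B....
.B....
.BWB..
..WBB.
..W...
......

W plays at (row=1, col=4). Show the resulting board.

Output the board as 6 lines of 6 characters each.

Answer: .B....
.B..W.
.BWW..
..WBB.
..W...
......

Derivation:
Place W at (1,4); scan 8 dirs for brackets.
Dir NW: first cell '.' (not opp) -> no flip
Dir N: first cell '.' (not opp) -> no flip
Dir NE: first cell '.' (not opp) -> no flip
Dir W: first cell '.' (not opp) -> no flip
Dir E: first cell '.' (not opp) -> no flip
Dir SW: opp run (2,3) capped by W -> flip
Dir S: first cell '.' (not opp) -> no flip
Dir SE: first cell '.' (not opp) -> no flip
All flips: (2,3)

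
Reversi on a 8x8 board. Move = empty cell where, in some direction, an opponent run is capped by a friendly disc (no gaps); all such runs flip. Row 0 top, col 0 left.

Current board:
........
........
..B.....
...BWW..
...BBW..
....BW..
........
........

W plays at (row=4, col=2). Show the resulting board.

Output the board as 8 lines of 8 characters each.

Answer: ........
........
..B.....
...BWW..
..WWWW..
....BW..
........
........

Derivation:
Place W at (4,2); scan 8 dirs for brackets.
Dir NW: first cell '.' (not opp) -> no flip
Dir N: first cell '.' (not opp) -> no flip
Dir NE: opp run (3,3), next='.' -> no flip
Dir W: first cell '.' (not opp) -> no flip
Dir E: opp run (4,3) (4,4) capped by W -> flip
Dir SW: first cell '.' (not opp) -> no flip
Dir S: first cell '.' (not opp) -> no flip
Dir SE: first cell '.' (not opp) -> no flip
All flips: (4,3) (4,4)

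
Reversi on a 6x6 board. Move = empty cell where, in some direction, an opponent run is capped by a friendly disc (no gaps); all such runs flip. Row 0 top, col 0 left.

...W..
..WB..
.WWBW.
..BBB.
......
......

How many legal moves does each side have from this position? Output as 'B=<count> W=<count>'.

-- B to move --
(0,1): flips 1 -> legal
(0,2): flips 2 -> legal
(0,4): no bracket -> illegal
(1,0): flips 1 -> legal
(1,1): flips 2 -> legal
(1,4): flips 1 -> legal
(1,5): flips 1 -> legal
(2,0): flips 2 -> legal
(2,5): flips 1 -> legal
(3,0): no bracket -> illegal
(3,1): flips 1 -> legal
(3,5): flips 1 -> legal
B mobility = 10
-- W to move --
(0,2): flips 1 -> legal
(0,4): flips 1 -> legal
(1,4): flips 1 -> legal
(2,5): no bracket -> illegal
(3,1): no bracket -> illegal
(3,5): no bracket -> illegal
(4,1): no bracket -> illegal
(4,2): flips 2 -> legal
(4,3): flips 4 -> legal
(4,4): flips 2 -> legal
(4,5): flips 2 -> legal
W mobility = 7

Answer: B=10 W=7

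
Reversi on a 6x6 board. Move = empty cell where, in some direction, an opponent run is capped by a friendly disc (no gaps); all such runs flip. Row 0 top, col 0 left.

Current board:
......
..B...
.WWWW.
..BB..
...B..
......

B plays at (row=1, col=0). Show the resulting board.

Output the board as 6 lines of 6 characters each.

Answer: ......
B.B...
.BWWW.
..BB..
...B..
......

Derivation:
Place B at (1,0); scan 8 dirs for brackets.
Dir NW: edge -> no flip
Dir N: first cell '.' (not opp) -> no flip
Dir NE: first cell '.' (not opp) -> no flip
Dir W: edge -> no flip
Dir E: first cell '.' (not opp) -> no flip
Dir SW: edge -> no flip
Dir S: first cell '.' (not opp) -> no flip
Dir SE: opp run (2,1) capped by B -> flip
All flips: (2,1)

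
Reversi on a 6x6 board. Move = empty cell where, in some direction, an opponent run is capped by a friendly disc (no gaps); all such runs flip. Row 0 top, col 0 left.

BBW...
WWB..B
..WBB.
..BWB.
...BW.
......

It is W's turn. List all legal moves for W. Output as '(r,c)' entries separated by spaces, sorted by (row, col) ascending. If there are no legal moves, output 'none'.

Answer: (1,3) (1,4) (2,5) (3,1) (3,5) (4,2) (5,3)

Derivation:
(0,3): no bracket -> illegal
(0,4): no bracket -> illegal
(0,5): no bracket -> illegal
(1,3): flips 2 -> legal
(1,4): flips 2 -> legal
(2,1): no bracket -> illegal
(2,5): flips 2 -> legal
(3,1): flips 1 -> legal
(3,5): flips 1 -> legal
(4,1): no bracket -> illegal
(4,2): flips 2 -> legal
(4,5): no bracket -> illegal
(5,2): no bracket -> illegal
(5,3): flips 1 -> legal
(5,4): no bracket -> illegal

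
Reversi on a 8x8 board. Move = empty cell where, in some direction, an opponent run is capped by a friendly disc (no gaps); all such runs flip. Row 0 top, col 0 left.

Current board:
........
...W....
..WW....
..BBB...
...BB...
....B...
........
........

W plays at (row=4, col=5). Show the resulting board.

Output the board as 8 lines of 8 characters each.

Answer: ........
...W....
..WW....
..BBW...
...BBW..
....B...
........
........

Derivation:
Place W at (4,5); scan 8 dirs for brackets.
Dir NW: opp run (3,4) capped by W -> flip
Dir N: first cell '.' (not opp) -> no flip
Dir NE: first cell '.' (not opp) -> no flip
Dir W: opp run (4,4) (4,3), next='.' -> no flip
Dir E: first cell '.' (not opp) -> no flip
Dir SW: opp run (5,4), next='.' -> no flip
Dir S: first cell '.' (not opp) -> no flip
Dir SE: first cell '.' (not opp) -> no flip
All flips: (3,4)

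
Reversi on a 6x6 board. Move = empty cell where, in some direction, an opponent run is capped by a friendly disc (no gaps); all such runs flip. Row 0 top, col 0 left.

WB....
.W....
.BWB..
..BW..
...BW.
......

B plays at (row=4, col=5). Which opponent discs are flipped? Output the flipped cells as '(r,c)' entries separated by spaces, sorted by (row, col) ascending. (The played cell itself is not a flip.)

Answer: (4,4)

Derivation:
Dir NW: first cell '.' (not opp) -> no flip
Dir N: first cell '.' (not opp) -> no flip
Dir NE: edge -> no flip
Dir W: opp run (4,4) capped by B -> flip
Dir E: edge -> no flip
Dir SW: first cell '.' (not opp) -> no flip
Dir S: first cell '.' (not opp) -> no flip
Dir SE: edge -> no flip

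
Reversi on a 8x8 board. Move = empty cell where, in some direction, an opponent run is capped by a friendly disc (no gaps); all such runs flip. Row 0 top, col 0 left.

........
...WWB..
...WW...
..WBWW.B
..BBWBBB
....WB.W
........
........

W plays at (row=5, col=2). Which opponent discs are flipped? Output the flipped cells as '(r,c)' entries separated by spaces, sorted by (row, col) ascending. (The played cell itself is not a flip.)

Answer: (4,2) (4,3)

Derivation:
Dir NW: first cell '.' (not opp) -> no flip
Dir N: opp run (4,2) capped by W -> flip
Dir NE: opp run (4,3) capped by W -> flip
Dir W: first cell '.' (not opp) -> no flip
Dir E: first cell '.' (not opp) -> no flip
Dir SW: first cell '.' (not opp) -> no flip
Dir S: first cell '.' (not opp) -> no flip
Dir SE: first cell '.' (not opp) -> no flip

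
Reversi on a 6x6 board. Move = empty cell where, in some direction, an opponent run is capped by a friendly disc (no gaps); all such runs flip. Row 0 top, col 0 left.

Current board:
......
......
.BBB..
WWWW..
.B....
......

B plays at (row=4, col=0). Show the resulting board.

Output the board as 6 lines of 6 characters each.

Place B at (4,0); scan 8 dirs for brackets.
Dir NW: edge -> no flip
Dir N: opp run (3,0), next='.' -> no flip
Dir NE: opp run (3,1) capped by B -> flip
Dir W: edge -> no flip
Dir E: first cell 'B' (not opp) -> no flip
Dir SW: edge -> no flip
Dir S: first cell '.' (not opp) -> no flip
Dir SE: first cell '.' (not opp) -> no flip
All flips: (3,1)

Answer: ......
......
.BBB..
WBWW..
BB....
......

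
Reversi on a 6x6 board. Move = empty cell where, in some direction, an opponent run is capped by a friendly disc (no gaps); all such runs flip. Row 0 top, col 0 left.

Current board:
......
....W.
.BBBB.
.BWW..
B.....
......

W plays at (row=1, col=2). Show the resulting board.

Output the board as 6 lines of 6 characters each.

Place W at (1,2); scan 8 dirs for brackets.
Dir NW: first cell '.' (not opp) -> no flip
Dir N: first cell '.' (not opp) -> no flip
Dir NE: first cell '.' (not opp) -> no flip
Dir W: first cell '.' (not opp) -> no flip
Dir E: first cell '.' (not opp) -> no flip
Dir SW: opp run (2,1), next='.' -> no flip
Dir S: opp run (2,2) capped by W -> flip
Dir SE: opp run (2,3), next='.' -> no flip
All flips: (2,2)

Answer: ......
..W.W.
.BWBB.
.BWW..
B.....
......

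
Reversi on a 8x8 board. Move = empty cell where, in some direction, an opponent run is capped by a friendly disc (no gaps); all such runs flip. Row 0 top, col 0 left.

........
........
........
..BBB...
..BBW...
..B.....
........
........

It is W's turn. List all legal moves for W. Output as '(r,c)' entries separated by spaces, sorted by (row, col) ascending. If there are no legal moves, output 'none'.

Answer: (2,2) (2,4) (4,1)

Derivation:
(2,1): no bracket -> illegal
(2,2): flips 1 -> legal
(2,3): no bracket -> illegal
(2,4): flips 1 -> legal
(2,5): no bracket -> illegal
(3,1): no bracket -> illegal
(3,5): no bracket -> illegal
(4,1): flips 2 -> legal
(4,5): no bracket -> illegal
(5,1): no bracket -> illegal
(5,3): no bracket -> illegal
(5,4): no bracket -> illegal
(6,1): no bracket -> illegal
(6,2): no bracket -> illegal
(6,3): no bracket -> illegal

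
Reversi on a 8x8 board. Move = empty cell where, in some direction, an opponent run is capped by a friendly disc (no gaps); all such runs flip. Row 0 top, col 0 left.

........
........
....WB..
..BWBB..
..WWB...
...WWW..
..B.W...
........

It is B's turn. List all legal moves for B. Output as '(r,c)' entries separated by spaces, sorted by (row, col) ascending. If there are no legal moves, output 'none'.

(1,3): flips 1 -> legal
(1,4): flips 1 -> legal
(1,5): no bracket -> illegal
(2,2): flips 1 -> legal
(2,3): flips 1 -> legal
(3,1): no bracket -> illegal
(4,1): flips 2 -> legal
(4,5): no bracket -> illegal
(4,6): no bracket -> illegal
(5,1): no bracket -> illegal
(5,2): flips 2 -> legal
(5,6): no bracket -> illegal
(6,3): no bracket -> illegal
(6,5): flips 2 -> legal
(6,6): flips 1 -> legal
(7,3): no bracket -> illegal
(7,4): flips 2 -> legal
(7,5): no bracket -> illegal

Answer: (1,3) (1,4) (2,2) (2,3) (4,1) (5,2) (6,5) (6,6) (7,4)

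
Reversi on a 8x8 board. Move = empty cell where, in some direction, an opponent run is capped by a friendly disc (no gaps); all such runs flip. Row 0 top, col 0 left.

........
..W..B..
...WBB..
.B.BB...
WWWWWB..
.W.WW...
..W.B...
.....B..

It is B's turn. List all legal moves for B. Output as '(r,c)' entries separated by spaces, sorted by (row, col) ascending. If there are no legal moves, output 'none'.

Answer: (0,1) (1,3) (2,2) (5,2) (5,5) (6,0) (6,1) (6,3)

Derivation:
(0,1): flips 2 -> legal
(0,2): no bracket -> illegal
(0,3): no bracket -> illegal
(1,1): no bracket -> illegal
(1,3): flips 1 -> legal
(1,4): no bracket -> illegal
(2,1): no bracket -> illegal
(2,2): flips 1 -> legal
(3,0): no bracket -> illegal
(3,2): no bracket -> illegal
(3,5): no bracket -> illegal
(5,0): no bracket -> illegal
(5,2): flips 1 -> legal
(5,5): flips 1 -> legal
(6,0): flips 2 -> legal
(6,1): flips 2 -> legal
(6,3): flips 3 -> legal
(6,5): no bracket -> illegal
(7,1): no bracket -> illegal
(7,2): no bracket -> illegal
(7,3): no bracket -> illegal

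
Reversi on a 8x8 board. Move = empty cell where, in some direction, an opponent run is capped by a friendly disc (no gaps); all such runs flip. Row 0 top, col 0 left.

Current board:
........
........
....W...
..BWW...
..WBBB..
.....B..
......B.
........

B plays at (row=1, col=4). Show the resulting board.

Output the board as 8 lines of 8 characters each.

Answer: ........
....B...
....B...
..BWB...
..WBBB..
.....B..
......B.
........

Derivation:
Place B at (1,4); scan 8 dirs for brackets.
Dir NW: first cell '.' (not opp) -> no flip
Dir N: first cell '.' (not opp) -> no flip
Dir NE: first cell '.' (not opp) -> no flip
Dir W: first cell '.' (not opp) -> no flip
Dir E: first cell '.' (not opp) -> no flip
Dir SW: first cell '.' (not opp) -> no flip
Dir S: opp run (2,4) (3,4) capped by B -> flip
Dir SE: first cell '.' (not opp) -> no flip
All flips: (2,4) (3,4)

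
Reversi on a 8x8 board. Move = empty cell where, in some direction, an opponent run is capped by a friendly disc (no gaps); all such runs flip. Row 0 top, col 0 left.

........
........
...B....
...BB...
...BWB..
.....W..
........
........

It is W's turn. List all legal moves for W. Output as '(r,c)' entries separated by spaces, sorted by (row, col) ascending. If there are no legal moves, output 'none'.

Answer: (2,2) (2,4) (3,5) (4,2) (4,6)

Derivation:
(1,2): no bracket -> illegal
(1,3): no bracket -> illegal
(1,4): no bracket -> illegal
(2,2): flips 1 -> legal
(2,4): flips 1 -> legal
(2,5): no bracket -> illegal
(3,2): no bracket -> illegal
(3,5): flips 1 -> legal
(3,6): no bracket -> illegal
(4,2): flips 1 -> legal
(4,6): flips 1 -> legal
(5,2): no bracket -> illegal
(5,3): no bracket -> illegal
(5,4): no bracket -> illegal
(5,6): no bracket -> illegal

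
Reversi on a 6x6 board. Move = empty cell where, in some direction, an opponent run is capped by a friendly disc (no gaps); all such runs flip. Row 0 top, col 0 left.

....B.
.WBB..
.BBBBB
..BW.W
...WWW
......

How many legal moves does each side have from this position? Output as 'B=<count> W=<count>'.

Answer: B=8 W=6

Derivation:
-- B to move --
(0,0): flips 1 -> legal
(0,1): flips 1 -> legal
(0,2): no bracket -> illegal
(1,0): flips 1 -> legal
(2,0): no bracket -> illegal
(3,4): flips 1 -> legal
(4,2): flips 1 -> legal
(5,2): no bracket -> illegal
(5,3): flips 2 -> legal
(5,4): flips 1 -> legal
(5,5): flips 4 -> legal
B mobility = 8
-- W to move --
(0,1): no bracket -> illegal
(0,2): flips 2 -> legal
(0,3): flips 2 -> legal
(0,5): no bracket -> illegal
(1,0): flips 2 -> legal
(1,4): flips 2 -> legal
(1,5): flips 2 -> legal
(2,0): no bracket -> illegal
(3,0): no bracket -> illegal
(3,1): flips 2 -> legal
(3,4): no bracket -> illegal
(4,1): no bracket -> illegal
(4,2): no bracket -> illegal
W mobility = 6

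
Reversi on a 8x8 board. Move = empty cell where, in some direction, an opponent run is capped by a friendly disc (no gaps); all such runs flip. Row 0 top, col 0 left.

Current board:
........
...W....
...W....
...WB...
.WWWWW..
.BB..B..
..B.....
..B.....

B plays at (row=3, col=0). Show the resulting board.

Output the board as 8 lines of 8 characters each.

Place B at (3,0); scan 8 dirs for brackets.
Dir NW: edge -> no flip
Dir N: first cell '.' (not opp) -> no flip
Dir NE: first cell '.' (not opp) -> no flip
Dir W: edge -> no flip
Dir E: first cell '.' (not opp) -> no flip
Dir SW: edge -> no flip
Dir S: first cell '.' (not opp) -> no flip
Dir SE: opp run (4,1) capped by B -> flip
All flips: (4,1)

Answer: ........
...W....
...W....
B..WB...
.BWWWW..
.BB..B..
..B.....
..B.....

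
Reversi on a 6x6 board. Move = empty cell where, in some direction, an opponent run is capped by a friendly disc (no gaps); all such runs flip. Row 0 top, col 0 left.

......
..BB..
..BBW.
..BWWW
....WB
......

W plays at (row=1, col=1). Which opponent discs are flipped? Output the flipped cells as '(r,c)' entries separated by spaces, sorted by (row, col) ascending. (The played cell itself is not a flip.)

Answer: (2,2)

Derivation:
Dir NW: first cell '.' (not opp) -> no flip
Dir N: first cell '.' (not opp) -> no flip
Dir NE: first cell '.' (not opp) -> no flip
Dir W: first cell '.' (not opp) -> no flip
Dir E: opp run (1,2) (1,3), next='.' -> no flip
Dir SW: first cell '.' (not opp) -> no flip
Dir S: first cell '.' (not opp) -> no flip
Dir SE: opp run (2,2) capped by W -> flip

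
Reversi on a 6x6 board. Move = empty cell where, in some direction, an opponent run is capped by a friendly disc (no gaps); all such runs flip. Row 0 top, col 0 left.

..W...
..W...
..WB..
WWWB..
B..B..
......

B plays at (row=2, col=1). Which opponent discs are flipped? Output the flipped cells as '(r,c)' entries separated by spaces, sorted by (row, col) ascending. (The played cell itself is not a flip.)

Dir NW: first cell '.' (not opp) -> no flip
Dir N: first cell '.' (not opp) -> no flip
Dir NE: opp run (1,2), next='.' -> no flip
Dir W: first cell '.' (not opp) -> no flip
Dir E: opp run (2,2) capped by B -> flip
Dir SW: opp run (3,0), next=edge -> no flip
Dir S: opp run (3,1), next='.' -> no flip
Dir SE: opp run (3,2) capped by B -> flip

Answer: (2,2) (3,2)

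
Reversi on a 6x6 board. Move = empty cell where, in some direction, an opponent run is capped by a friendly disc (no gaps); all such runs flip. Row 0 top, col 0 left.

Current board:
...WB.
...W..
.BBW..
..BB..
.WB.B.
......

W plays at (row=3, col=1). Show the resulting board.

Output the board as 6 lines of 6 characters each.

Place W at (3,1); scan 8 dirs for brackets.
Dir NW: first cell '.' (not opp) -> no flip
Dir N: opp run (2,1), next='.' -> no flip
Dir NE: opp run (2,2) capped by W -> flip
Dir W: first cell '.' (not opp) -> no flip
Dir E: opp run (3,2) (3,3), next='.' -> no flip
Dir SW: first cell '.' (not opp) -> no flip
Dir S: first cell 'W' (not opp) -> no flip
Dir SE: opp run (4,2), next='.' -> no flip
All flips: (2,2)

Answer: ...WB.
...W..
.BWW..
.WBB..
.WB.B.
......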